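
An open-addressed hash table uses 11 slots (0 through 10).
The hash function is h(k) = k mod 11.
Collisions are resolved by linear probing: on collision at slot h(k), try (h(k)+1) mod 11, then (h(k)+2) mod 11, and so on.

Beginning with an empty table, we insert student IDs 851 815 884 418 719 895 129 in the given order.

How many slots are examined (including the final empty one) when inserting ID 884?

Insert 851: h=4, slot 4 empty -> index 4.
Insert 815: h=1, slot 1 empty -> index 1.
Insert 884: h=4, slot 4 occupied -> index 5.
Insert 418: h=0, slot 0 empty -> index 0.
Insert 719: h=4, slots 4,5 occupied -> index 6.
Insert 895: h=4, slots 4,5,6 occupied -> index 7.
Insert 129: h=8, slot 8 empty -> index 8.
Table: [418, 815, -, -, 851, 884, 719, 895, 129, -, -]

2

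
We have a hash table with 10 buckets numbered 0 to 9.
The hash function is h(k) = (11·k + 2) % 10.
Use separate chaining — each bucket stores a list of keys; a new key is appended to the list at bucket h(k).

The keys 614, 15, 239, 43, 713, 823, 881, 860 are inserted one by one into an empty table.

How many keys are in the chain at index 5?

614 → bucket 6
15 → bucket 7
239 → bucket 1
43 → bucket 5
713 → bucket 5 (collision)
823 → bucket 5 (collision)
881 → bucket 3
860 → bucket 2
Final buckets:
0: ∅
1: 239
2: 860
3: 881
4: ∅
5: 43 -> 713 -> 823
6: 614
7: 15
8: ∅
9: ∅

3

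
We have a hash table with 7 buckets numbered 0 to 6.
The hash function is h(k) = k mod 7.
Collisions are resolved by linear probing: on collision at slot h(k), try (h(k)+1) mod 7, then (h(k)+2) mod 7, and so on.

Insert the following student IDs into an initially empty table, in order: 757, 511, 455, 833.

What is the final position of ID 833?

3

Insert 757: h=1, slot 1 empty => index 1.
Insert 511: h=0, slot 0 empty => index 0.
Insert 455: h=0, slots 0,1 occupied => index 2.
Insert 833: h=0, slots 0,1,2 occupied => index 3.
Table: [511, 757, 455, 833, ∅, ∅, ∅]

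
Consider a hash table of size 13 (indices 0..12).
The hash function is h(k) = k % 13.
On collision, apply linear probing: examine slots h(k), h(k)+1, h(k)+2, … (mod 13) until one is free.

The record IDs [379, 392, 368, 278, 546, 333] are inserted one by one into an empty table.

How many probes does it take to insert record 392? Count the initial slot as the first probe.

379 hashes to 2; slot 2 is free → place at 2.
392 hashes to 2; 2 taken → place at 3.
368 hashes to 4; slot 4 is free → place at 4.
278 hashes to 5; slot 5 is free → place at 5.
546 hashes to 0; slot 0 is free → place at 0.
333 hashes to 8; slot 8 is free → place at 8.
Table: [546, —, 379, 392, 368, 278, —, —, 333, —, —, —, —]

2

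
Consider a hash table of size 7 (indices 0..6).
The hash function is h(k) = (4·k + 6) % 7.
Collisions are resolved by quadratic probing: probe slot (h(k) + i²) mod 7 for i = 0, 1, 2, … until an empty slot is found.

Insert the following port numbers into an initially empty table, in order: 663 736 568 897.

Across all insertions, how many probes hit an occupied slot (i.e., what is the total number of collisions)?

663: h=5 → slot 5
736: h=3 → slot 3
568: h=3, probe 3,4 → slot 4
897: h=3, probe 3,4,0 → slot 0
Table: [897, _, _, 736, 568, 663, _]

3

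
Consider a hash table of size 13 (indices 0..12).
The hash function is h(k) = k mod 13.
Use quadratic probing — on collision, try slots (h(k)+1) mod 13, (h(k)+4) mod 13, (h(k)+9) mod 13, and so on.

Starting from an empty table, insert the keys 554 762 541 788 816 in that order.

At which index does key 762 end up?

Insert 554: h=8, slot 8 empty -> index 8.
Insert 762: h=8, slot 8 occupied -> index 9.
Insert 541: h=8, slots 8,9 occupied -> index 12.
Insert 788: h=8, slots 8,9,12 occupied -> index 4.
Insert 816: h=10, slot 10 empty -> index 10.
Table: [∅, ∅, ∅, ∅, 788, ∅, ∅, ∅, 554, 762, 816, ∅, 541]

9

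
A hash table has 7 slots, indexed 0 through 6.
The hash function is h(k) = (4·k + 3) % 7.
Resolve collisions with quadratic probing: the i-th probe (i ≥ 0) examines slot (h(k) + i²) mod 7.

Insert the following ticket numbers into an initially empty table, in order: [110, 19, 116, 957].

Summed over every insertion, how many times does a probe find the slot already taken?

Insert 110: h=2, slot 2 empty → index 2.
Insert 19: h=2, slot 2 occupied → index 3.
Insert 116: h=5, slot 5 empty → index 5.
Insert 957: h=2, slots 2,3 occupied → index 6.
Table: [., ., 110, 19, ., 116, 957]

3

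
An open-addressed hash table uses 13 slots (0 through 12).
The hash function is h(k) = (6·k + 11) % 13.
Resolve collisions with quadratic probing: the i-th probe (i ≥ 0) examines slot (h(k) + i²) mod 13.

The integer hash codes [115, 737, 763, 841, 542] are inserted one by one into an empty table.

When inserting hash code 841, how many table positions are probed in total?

115: h=12 => slot 12
737: h=0 => slot 0
763: h=0, probe 0,1 => slot 1
841: h=0, probe 0,1,4 => slot 4
542: h=0, probe 0,1,4,9 => slot 9
Table: [737, 763, ∅, ∅, 841, ∅, ∅, ∅, ∅, 542, ∅, ∅, 115]

3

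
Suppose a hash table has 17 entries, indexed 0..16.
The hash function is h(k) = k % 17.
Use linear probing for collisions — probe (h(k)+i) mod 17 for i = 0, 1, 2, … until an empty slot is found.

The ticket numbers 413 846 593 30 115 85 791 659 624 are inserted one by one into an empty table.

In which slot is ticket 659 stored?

413: h=5 -> slot 5
846: h=13 -> slot 13
593: h=15 -> slot 15
30: h=13, probe 13,14 -> slot 14
115: h=13, probe 13,14,15,16 -> slot 16
85: h=0 -> slot 0
791: h=9 -> slot 9
659: h=13, probe 13,14,15,16,0,1 -> slot 1
624: h=12 -> slot 12
Table: [85, 659, ., ., ., 413, ., ., ., 791, ., ., 624, 846, 30, 593, 115]

1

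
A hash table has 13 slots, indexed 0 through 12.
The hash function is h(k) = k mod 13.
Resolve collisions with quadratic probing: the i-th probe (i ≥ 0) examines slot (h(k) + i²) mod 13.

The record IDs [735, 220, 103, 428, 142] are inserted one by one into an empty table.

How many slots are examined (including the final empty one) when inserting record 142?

735 hashes to 7; slot 7 is free → place at 7.
220 hashes to 12; slot 12 is free → place at 12.
103 hashes to 12; 12 taken → place at 0.
428 hashes to 12; 12,0 taken → place at 3.
142 hashes to 12; 12,0,3 taken → place at 8.
Table: [103, ., ., 428, ., ., ., 735, 142, ., ., ., 220]

4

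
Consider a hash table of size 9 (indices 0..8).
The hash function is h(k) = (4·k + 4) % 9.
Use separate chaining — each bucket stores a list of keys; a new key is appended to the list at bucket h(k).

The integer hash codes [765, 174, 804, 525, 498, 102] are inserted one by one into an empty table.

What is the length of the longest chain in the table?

Insert 765: h=4, bucket 4 empty -> new chain.
Insert 174: h=7, bucket 7 empty -> new chain.
Insert 804: h=7, bucket 7 nonempty -> append to chain.
Insert 525: h=7, bucket 7 nonempty -> append to chain.
Insert 498: h=7, bucket 7 nonempty -> append to chain.
Insert 102: h=7, bucket 7 nonempty -> append to chain.
Final buckets:
0: ∅
1: ∅
2: ∅
3: ∅
4: 765
5: ∅
6: ∅
7: 174 -> 804 -> 525 -> 498 -> 102
8: ∅

5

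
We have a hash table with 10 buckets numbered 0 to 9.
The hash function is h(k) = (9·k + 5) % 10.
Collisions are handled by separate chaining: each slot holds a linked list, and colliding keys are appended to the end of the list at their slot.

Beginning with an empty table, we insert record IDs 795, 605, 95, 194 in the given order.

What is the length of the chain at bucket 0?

3

Insert 795: h=0, bucket 0 empty -> new chain.
Insert 605: h=0, bucket 0 nonempty -> append to chain.
Insert 95: h=0, bucket 0 nonempty -> append to chain.
Insert 194: h=1, bucket 1 empty -> new chain.
Final buckets:
0: 795 -> 605 -> 95
1: 194
2: -
3: -
4: -
5: -
6: -
7: -
8: -
9: -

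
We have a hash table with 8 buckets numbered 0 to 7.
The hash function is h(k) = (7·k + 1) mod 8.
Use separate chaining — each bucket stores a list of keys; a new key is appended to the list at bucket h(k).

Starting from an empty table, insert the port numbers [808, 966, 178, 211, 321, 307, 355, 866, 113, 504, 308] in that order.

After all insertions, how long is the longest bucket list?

808 → bucket 1
966 → bucket 3
178 → bucket 7
211 → bucket 6
321 → bucket 0
307 → bucket 6 (collision)
355 → bucket 6 (collision)
866 → bucket 7 (collision)
113 → bucket 0 (collision)
504 → bucket 1 (collision)
308 → bucket 5
Final buckets:
0: 321 -> 113
1: 808 -> 504
2: ∅
3: 966
4: ∅
5: 308
6: 211 -> 307 -> 355
7: 178 -> 866

3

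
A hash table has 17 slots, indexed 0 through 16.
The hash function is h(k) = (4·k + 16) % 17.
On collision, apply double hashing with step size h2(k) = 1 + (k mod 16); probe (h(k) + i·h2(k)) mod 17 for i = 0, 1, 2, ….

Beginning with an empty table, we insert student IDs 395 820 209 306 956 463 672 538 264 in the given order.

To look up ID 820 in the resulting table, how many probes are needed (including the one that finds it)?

Insert 395: h=15, slot 15 empty -> index 15.
Insert 820: h=15, h2=5, slot 15 occupied -> index 3.
Insert 209: h=2, slot 2 empty -> index 2.
Insert 306: h=16, slot 16 empty -> index 16.
Insert 956: h=15, h2=13, slot 15 occupied -> index 11.
Insert 463: h=15, h2=16, slot 15 occupied -> index 14.
Insert 672: h=1, slot 1 empty -> index 1.
Insert 538: h=9, slot 9 empty -> index 9.
Insert 264: h=1, h2=9, slot 1 occupied -> index 10.
Table: [—, 672, 209, 820, —, —, —, —, —, 538, 264, 956, —, —, 463, 395, 306]
Lookup 820: h=15, h2=5, probe 15,3 → found at 3.

2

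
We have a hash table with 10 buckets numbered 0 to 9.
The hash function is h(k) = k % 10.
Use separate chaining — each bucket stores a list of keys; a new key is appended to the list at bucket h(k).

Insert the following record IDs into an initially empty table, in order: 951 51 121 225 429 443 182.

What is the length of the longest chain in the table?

3

951 → bucket 1
51 → bucket 1 (collision)
121 → bucket 1 (collision)
225 → bucket 5
429 → bucket 9
443 → bucket 3
182 → bucket 2
Final buckets:
0: _
1: 951 -> 51 -> 121
2: 182
3: 443
4: _
5: 225
6: _
7: _
8: _
9: 429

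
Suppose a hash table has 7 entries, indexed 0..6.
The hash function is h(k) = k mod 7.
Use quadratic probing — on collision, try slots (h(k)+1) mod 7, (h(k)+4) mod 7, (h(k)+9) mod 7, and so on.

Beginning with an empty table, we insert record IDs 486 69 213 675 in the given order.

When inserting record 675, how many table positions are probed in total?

Insert 486: h=3, slot 3 empty -> index 3.
Insert 69: h=6, slot 6 empty -> index 6.
Insert 213: h=3, slot 3 occupied -> index 4.
Insert 675: h=3, slots 3,4 occupied -> index 0.
Table: [675, -, -, 486, 213, -, 69]

3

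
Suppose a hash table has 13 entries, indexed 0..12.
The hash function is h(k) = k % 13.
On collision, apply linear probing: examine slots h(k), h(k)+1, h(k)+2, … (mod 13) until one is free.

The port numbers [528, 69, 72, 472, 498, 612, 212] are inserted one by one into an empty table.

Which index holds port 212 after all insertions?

9

528: h=8 => slot 8
69: h=4 => slot 4
72: h=7 => slot 7
472: h=4, probe 4,5 => slot 5
498: h=4, probe 4,5,6 => slot 6
612: h=1 => slot 1
212: h=4, probe 4,5,6,7,8,9 => slot 9
Table: [-, 612, -, -, 69, 472, 498, 72, 528, 212, -, -, -]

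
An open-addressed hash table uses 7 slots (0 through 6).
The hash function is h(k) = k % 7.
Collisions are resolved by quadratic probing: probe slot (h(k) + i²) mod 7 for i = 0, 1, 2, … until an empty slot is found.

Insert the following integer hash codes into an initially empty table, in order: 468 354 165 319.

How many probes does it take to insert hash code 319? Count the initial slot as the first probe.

Insert 468: h=6, slot 6 empty -> index 6.
Insert 354: h=4, slot 4 empty -> index 4.
Insert 165: h=4, slot 4 occupied -> index 5.
Insert 319: h=4, slots 4,5 occupied -> index 1.
Table: [—, 319, —, —, 354, 165, 468]

3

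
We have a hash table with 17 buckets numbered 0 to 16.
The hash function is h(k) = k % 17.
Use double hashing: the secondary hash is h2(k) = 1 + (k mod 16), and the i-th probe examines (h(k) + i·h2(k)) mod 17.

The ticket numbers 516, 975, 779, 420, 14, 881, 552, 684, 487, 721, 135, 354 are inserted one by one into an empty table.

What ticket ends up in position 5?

Insert 516: h=6, slot 6 empty -> index 6.
Insert 975: h=6, h2=16, slot 6 occupied -> index 5.
Insert 779: h=14, slot 14 empty -> index 14.
Insert 420: h=12, slot 12 empty -> index 12.
Insert 14: h=14, h2=15, slots 14,12 occupied -> index 10.
Insert 881: h=14, h2=2, slot 14 occupied -> index 16.
Insert 552: h=8, slot 8 empty -> index 8.
Insert 684: h=4, slot 4 empty -> index 4.
Insert 487: h=11, slot 11 empty -> index 11.
Insert 721: h=7, slot 7 empty -> index 7.
Insert 135: h=16, h2=8, slots 16,7 occupied -> index 15.
Insert 354: h=14, h2=3, slot 14 occupied -> index 0.
Table: [354, ., ., ., 684, 975, 516, 721, 552, ., 14, 487, 420, ., 779, 135, 881]

975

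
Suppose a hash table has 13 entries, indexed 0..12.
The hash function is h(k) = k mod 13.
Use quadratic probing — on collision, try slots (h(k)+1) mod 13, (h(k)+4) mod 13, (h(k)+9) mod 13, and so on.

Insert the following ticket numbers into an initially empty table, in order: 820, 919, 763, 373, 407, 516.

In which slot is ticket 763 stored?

10

820 hashes to 1; slot 1 is free -> place at 1.
919 hashes to 9; slot 9 is free -> place at 9.
763 hashes to 9; 9 taken -> place at 10.
373 hashes to 9; 9,10 taken -> place at 0.
407 hashes to 4; slot 4 is free -> place at 4.
516 hashes to 9; 9,10,0 taken -> place at 5.
Table: [373, 820, —, —, 407, 516, —, —, —, 919, 763, —, —]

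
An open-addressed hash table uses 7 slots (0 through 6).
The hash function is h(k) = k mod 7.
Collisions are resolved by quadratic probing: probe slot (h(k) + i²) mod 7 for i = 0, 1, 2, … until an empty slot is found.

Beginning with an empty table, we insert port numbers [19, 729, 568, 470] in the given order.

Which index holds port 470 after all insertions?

3

19: h=5 -> slot 5
729: h=1 -> slot 1
568: h=1, probe 1,2 -> slot 2
470: h=1, probe 1,2,5,3 -> slot 3
Table: [-, 729, 568, 470, -, 19, -]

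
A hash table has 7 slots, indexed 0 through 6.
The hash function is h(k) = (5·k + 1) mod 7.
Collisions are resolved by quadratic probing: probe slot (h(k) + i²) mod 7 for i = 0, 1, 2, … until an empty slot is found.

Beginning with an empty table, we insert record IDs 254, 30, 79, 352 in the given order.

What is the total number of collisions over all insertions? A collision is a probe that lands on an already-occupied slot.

254: h=4 → slot 4
30: h=4, probe 4,5 → slot 5
79: h=4, probe 4,5,1 → slot 1
352: h=4, probe 4,5,1,6 → slot 6
Table: [_, 79, _, _, 254, 30, 352]

6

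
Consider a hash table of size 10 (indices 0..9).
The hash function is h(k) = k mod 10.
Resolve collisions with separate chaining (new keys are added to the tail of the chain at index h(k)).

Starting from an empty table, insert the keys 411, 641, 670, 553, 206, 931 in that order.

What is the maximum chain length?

3

Insert 411: h=1, bucket 1 empty → new chain.
Insert 641: h=1, bucket 1 nonempty → append to chain.
Insert 670: h=0, bucket 0 empty → new chain.
Insert 553: h=3, bucket 3 empty → new chain.
Insert 206: h=6, bucket 6 empty → new chain.
Insert 931: h=1, bucket 1 nonempty → append to chain.
Final buckets:
0: 670
1: 411 -> 641 -> 931
2: .
3: 553
4: .
5: .
6: 206
7: .
8: .
9: .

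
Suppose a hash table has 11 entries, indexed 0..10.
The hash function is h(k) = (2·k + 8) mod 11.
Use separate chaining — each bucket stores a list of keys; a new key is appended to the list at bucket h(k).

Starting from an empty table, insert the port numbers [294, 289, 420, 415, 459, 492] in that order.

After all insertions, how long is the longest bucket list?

4

Insert 294: h=2, bucket 2 empty -> new chain.
Insert 289: h=3, bucket 3 empty -> new chain.
Insert 420: h=1, bucket 1 empty -> new chain.
Insert 415: h=2, bucket 2 nonempty -> append to chain.
Insert 459: h=2, bucket 2 nonempty -> append to chain.
Insert 492: h=2, bucket 2 nonempty -> append to chain.
Final buckets:
0: -
1: 420
2: 294 -> 415 -> 459 -> 492
3: 289
4: -
5: -
6: -
7: -
8: -
9: -
10: -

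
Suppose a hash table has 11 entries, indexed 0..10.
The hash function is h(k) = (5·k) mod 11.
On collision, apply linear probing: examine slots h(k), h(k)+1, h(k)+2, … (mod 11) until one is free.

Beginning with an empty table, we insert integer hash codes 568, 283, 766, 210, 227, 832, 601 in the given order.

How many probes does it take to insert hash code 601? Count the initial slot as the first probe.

7

568: h=2 -> slot 2
283: h=7 -> slot 7
766: h=2, probe 2,3 -> slot 3
210: h=5 -> slot 5
227: h=2, probe 2,3,4 -> slot 4
832: h=2, probe 2,3,4,5,6 -> slot 6
601: h=2, probe 2,3,4,5,6,7,8 -> slot 8
Table: [∅, ∅, 568, 766, 227, 210, 832, 283, 601, ∅, ∅]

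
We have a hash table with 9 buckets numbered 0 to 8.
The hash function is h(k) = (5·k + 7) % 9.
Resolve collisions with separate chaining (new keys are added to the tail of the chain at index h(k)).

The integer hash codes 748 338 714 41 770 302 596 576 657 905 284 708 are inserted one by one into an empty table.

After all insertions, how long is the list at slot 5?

Insert 748: h=3, bucket 3 empty -> new chain.
Insert 338: h=5, bucket 5 empty -> new chain.
Insert 714: h=4, bucket 4 empty -> new chain.
Insert 41: h=5, bucket 5 nonempty -> append to chain.
Insert 770: h=5, bucket 5 nonempty -> append to chain.
Insert 302: h=5, bucket 5 nonempty -> append to chain.
Insert 596: h=8, bucket 8 empty -> new chain.
Insert 576: h=7, bucket 7 empty -> new chain.
Insert 657: h=7, bucket 7 nonempty -> append to chain.
Insert 905: h=5, bucket 5 nonempty -> append to chain.
Insert 284: h=5, bucket 5 nonempty -> append to chain.
Insert 708: h=1, bucket 1 empty -> new chain.
Final buckets:
0: .
1: 708
2: .
3: 748
4: 714
5: 338 -> 41 -> 770 -> 302 -> 905 -> 284
6: .
7: 576 -> 657
8: 596

6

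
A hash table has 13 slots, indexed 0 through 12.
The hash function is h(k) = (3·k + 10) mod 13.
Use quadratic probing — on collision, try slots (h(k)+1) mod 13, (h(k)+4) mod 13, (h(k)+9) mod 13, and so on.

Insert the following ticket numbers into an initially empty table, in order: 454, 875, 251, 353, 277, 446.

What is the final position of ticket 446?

5

454 hashes to 7; slot 7 is free -> place at 7.
875 hashes to 9; slot 9 is free -> place at 9.
251 hashes to 9; 9 taken -> place at 10.
353 hashes to 3; slot 3 is free -> place at 3.
277 hashes to 9; 9,10 taken -> place at 0.
446 hashes to 9; 9,10,0 taken -> place at 5.
Table: [277, _, _, 353, _, 446, _, 454, _, 875, 251, _, _]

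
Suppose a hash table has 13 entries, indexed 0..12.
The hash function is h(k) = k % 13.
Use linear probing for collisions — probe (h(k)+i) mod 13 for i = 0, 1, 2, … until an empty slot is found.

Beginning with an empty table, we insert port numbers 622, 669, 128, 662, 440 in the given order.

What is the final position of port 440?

622: h=11 -> slot 11
669: h=6 -> slot 6
128: h=11, probe 11,12 -> slot 12
662: h=12, probe 12,0 -> slot 0
440: h=11, probe 11,12,0,1 -> slot 1
Table: [662, 440, —, —, —, —, 669, —, —, —, —, 622, 128]

1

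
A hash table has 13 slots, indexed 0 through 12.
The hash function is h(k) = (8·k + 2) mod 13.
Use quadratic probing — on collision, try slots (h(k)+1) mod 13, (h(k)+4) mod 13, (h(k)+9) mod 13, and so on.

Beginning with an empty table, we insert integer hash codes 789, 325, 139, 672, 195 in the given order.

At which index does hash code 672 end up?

0

789 hashes to 9; slot 9 is free => place at 9.
325 hashes to 2; slot 2 is free => place at 2.
139 hashes to 9; 9 taken => place at 10.
672 hashes to 9; 9,10 taken => place at 0.
195 hashes to 2; 2 taken => place at 3.
Table: [672, ., 325, 195, ., ., ., ., ., 789, 139, ., .]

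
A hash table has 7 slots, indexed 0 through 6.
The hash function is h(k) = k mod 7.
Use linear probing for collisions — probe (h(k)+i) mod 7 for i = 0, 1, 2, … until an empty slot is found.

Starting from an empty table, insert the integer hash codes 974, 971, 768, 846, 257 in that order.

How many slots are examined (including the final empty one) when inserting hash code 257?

5

Insert 974: h=1, slot 1 empty → index 1.
Insert 971: h=5, slot 5 empty → index 5.
Insert 768: h=5, slot 5 occupied → index 6.
Insert 846: h=6, slot 6 occupied → index 0.
Insert 257: h=5, slots 5,6,0,1 occupied → index 2.
Table: [846, 974, 257, ., ., 971, 768]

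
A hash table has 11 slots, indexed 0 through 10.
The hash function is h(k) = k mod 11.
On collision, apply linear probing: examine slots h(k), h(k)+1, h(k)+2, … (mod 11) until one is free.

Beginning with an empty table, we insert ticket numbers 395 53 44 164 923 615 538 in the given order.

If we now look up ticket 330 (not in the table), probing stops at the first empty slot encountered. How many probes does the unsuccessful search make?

6

395: h=10 → slot 10
53: h=9 → slot 9
44: h=0 → slot 0
164: h=10, probe 10,0,1 → slot 1
923: h=10, probe 10,0,1,2 → slot 2
615: h=10, probe 10,0,1,2,3 → slot 3
538: h=10, probe 10,0,1,2,3,4 → slot 4
Table: [44, 164, 923, 615, 538, ., ., ., ., 53, 395]
Lookup 330: h=0, probe 0,1,2,3,4,5 → slot 5 empty, not found.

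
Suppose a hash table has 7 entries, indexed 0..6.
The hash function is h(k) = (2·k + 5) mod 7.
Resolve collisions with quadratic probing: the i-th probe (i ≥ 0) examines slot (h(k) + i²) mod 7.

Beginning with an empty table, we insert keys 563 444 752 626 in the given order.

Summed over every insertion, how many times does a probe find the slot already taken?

563: h=4 → slot 4
444: h=4, probe 4,5 → slot 5
752: h=4, probe 4,5,1 → slot 1
626: h=4, probe 4,5,1,6 → slot 6
Table: [_, 752, _, _, 563, 444, 626]

6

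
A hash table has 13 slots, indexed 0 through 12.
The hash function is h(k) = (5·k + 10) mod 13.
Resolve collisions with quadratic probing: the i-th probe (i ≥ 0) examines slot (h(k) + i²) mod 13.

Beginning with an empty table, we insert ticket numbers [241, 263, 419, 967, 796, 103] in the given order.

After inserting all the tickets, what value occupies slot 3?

796

241: h=6 -> slot 6
263: h=12 -> slot 12
419: h=12, probe 12,0 -> slot 0
967: h=9 -> slot 9
796: h=12, probe 12,0,3 -> slot 3
103: h=5 -> slot 5
Table: [419, —, —, 796, —, 103, 241, —, —, 967, —, —, 263]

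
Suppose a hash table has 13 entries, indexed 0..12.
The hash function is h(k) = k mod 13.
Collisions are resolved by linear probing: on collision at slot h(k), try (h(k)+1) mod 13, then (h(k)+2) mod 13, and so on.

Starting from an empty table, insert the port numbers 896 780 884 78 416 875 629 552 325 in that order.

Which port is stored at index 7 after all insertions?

Insert 896: h=12, slot 12 empty -> index 12.
Insert 780: h=0, slot 0 empty -> index 0.
Insert 884: h=0, slot 0 occupied -> index 1.
Insert 78: h=0, slots 0,1 occupied -> index 2.
Insert 416: h=0, slots 0,1,2 occupied -> index 3.
Insert 875: h=4, slot 4 empty -> index 4.
Insert 629: h=5, slot 5 empty -> index 5.
Insert 552: h=6, slot 6 empty -> index 6.
Insert 325: h=0, slots 0,1,2,3,4,5,6 occupied -> index 7.
Table: [780, 884, 78, 416, 875, 629, 552, 325, _, _, _, _, 896]

325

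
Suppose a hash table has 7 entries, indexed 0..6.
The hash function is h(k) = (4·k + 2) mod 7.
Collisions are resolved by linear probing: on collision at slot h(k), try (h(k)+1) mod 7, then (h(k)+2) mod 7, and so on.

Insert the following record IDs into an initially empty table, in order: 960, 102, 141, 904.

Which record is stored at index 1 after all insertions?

960: h=6 => slot 6
102: h=4 => slot 4
141: h=6, probe 6,0 => slot 0
904: h=6, probe 6,0,1 => slot 1
Table: [141, 904, ., ., 102, ., 960]

904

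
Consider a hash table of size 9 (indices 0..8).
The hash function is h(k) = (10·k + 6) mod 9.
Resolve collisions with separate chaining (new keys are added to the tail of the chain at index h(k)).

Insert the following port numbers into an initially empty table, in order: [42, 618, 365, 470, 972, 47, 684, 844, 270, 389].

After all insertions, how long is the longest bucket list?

3

Insert 42: h=3, bucket 3 empty → new chain.
Insert 618: h=3, bucket 3 nonempty → append to chain.
Insert 365: h=2, bucket 2 empty → new chain.
Insert 470: h=8, bucket 8 empty → new chain.
Insert 972: h=6, bucket 6 empty → new chain.
Insert 47: h=8, bucket 8 nonempty → append to chain.
Insert 684: h=6, bucket 6 nonempty → append to chain.
Insert 844: h=4, bucket 4 empty → new chain.
Insert 270: h=6, bucket 6 nonempty → append to chain.
Insert 389: h=8, bucket 8 nonempty → append to chain.
Final buckets:
0: .
1: .
2: 365
3: 42 -> 618
4: 844
5: .
6: 972 -> 684 -> 270
7: .
8: 470 -> 47 -> 389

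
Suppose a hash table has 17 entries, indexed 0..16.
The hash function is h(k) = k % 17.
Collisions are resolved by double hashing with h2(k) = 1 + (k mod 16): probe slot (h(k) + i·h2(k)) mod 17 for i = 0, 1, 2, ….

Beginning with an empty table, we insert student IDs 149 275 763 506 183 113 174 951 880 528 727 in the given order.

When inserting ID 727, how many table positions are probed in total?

3

Insert 149: h=13, slot 13 empty -> index 13.
Insert 275: h=3, slot 3 empty -> index 3.
Insert 763: h=15, slot 15 empty -> index 15.
Insert 506: h=13, h2=11, slot 13 occupied -> index 7.
Insert 183: h=13, h2=8, slot 13 occupied -> index 4.
Insert 113: h=11, slot 11 empty -> index 11.
Insert 174: h=4, h2=15, slot 4 occupied -> index 2.
Insert 951: h=16, slot 16 empty -> index 16.
Insert 880: h=13, h2=1, slot 13 occupied -> index 14.
Insert 528: h=1, slot 1 empty -> index 1.
Insert 727: h=13, h2=8, slots 13,4 occupied -> index 12.
Table: [—, 528, 174, 275, 183, —, —, 506, —, —, —, 113, 727, 149, 880, 763, 951]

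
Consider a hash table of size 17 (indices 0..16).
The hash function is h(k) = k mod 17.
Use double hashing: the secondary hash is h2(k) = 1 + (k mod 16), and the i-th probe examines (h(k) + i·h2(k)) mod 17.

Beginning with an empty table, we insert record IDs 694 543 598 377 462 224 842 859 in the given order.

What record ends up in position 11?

Insert 694: h=14, slot 14 empty → index 14.
Insert 543: h=16, slot 16 empty → index 16.
Insert 598: h=3, slot 3 empty → index 3.
Insert 377: h=3, h2=10, slot 3 occupied → index 13.
Insert 462: h=3, h2=15, slot 3 occupied → index 1.
Insert 224: h=3, h2=1, slot 3 occupied → index 4.
Insert 842: h=9, slot 9 empty → index 9.
Insert 859: h=9, h2=12, slots 9,4,16 occupied → index 11.
Table: [-, 462, -, 598, 224, -, -, -, -, 842, -, 859, -, 377, 694, -, 543]

859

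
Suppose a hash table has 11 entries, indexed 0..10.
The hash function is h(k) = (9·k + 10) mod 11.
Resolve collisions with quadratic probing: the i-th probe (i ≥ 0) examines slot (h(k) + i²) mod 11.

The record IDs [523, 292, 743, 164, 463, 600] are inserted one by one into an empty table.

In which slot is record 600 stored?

523 hashes to 9; slot 9 is free → place at 9.
292 hashes to 9; 9 taken → place at 10.
743 hashes to 9; 9,10 taken → place at 2.
164 hashes to 1; slot 1 is free → place at 1.
463 hashes to 8; slot 8 is free → place at 8.
600 hashes to 9; 9,10,2 taken → place at 7.
Table: [—, 164, 743, —, —, —, —, 600, 463, 523, 292]

7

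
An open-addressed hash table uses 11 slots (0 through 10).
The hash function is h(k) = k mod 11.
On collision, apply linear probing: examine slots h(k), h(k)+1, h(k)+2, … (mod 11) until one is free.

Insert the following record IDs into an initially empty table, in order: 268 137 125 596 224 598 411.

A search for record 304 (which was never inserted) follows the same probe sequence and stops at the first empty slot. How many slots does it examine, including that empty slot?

4

268: h=4 => slot 4
137: h=5 => slot 5
125: h=4, probe 4,5,6 => slot 6
596: h=2 => slot 2
224: h=4, probe 4,5,6,7 => slot 7
598: h=4, probe 4,5,6,7,8 => slot 8
411: h=4, probe 4,5,6,7,8,9 => slot 9
Table: [., ., 596, ., 268, 137, 125, 224, 598, 411, .]
Lookup 304: h=7, probe 7,8,9,10 → slot 10 empty, not found.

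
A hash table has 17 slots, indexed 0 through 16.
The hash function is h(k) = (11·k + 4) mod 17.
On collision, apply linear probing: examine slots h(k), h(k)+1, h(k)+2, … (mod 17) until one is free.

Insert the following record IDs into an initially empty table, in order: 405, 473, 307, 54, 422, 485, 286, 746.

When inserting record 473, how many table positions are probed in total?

405: h=5 => slot 5
473: h=5, probe 5,6 => slot 6
307: h=15 => slot 15
54: h=3 => slot 3
422: h=5, probe 5,6,7 => slot 7
485: h=1 => slot 1
286: h=5, probe 5,6,7,8 => slot 8
746: h=16 => slot 16
Table: [-, 485, -, 54, -, 405, 473, 422, 286, -, -, -, -, -, -, 307, 746]

2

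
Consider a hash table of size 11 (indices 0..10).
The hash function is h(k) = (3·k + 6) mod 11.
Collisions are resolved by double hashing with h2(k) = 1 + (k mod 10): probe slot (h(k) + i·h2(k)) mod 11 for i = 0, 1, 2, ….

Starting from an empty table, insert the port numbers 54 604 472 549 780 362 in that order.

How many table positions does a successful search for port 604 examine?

2

54 hashes to 3; slot 3 is free → place at 3.
604 hashes to 3, h2=5; 3 taken → place at 8.
472 hashes to 3, h2=3; 3 taken → place at 6.
549 hashes to 3, h2=10; 3 taken → place at 2.
780 hashes to 3, h2=1; 3 taken → place at 4.
362 hashes to 3, h2=3; 3,6 taken → place at 9.
Table: [., ., 549, 54, 780, ., 472, ., 604, 362, .]
Lookup 604: h=3, h2=5, probe 3,8 → found at 8.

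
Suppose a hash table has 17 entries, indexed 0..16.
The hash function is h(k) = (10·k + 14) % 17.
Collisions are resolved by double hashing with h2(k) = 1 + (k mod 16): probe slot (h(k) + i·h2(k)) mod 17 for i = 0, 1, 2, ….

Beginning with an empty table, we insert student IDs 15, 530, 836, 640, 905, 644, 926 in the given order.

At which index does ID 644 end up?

Insert 15: h=11, slot 11 empty → index 11.
Insert 530: h=10, slot 10 empty → index 10.
Insert 836: h=10, h2=5, slot 10 occupied → index 15.
Insert 640: h=5, slot 5 empty → index 5.
Insert 905: h=3, slot 3 empty → index 3.
Insert 644: h=11, h2=5, slot 11 occupied → index 16.
Insert 926: h=9, slot 9 empty → index 9.
Table: [-, -, -, 905, -, 640, -, -, -, 926, 530, 15, -, -, -, 836, 644]

16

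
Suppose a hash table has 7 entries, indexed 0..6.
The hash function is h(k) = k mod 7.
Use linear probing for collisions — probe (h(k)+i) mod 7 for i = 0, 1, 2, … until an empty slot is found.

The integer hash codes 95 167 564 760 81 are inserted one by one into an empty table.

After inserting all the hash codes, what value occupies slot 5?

Insert 95: h=4, slot 4 empty -> index 4.
Insert 167: h=6, slot 6 empty -> index 6.
Insert 564: h=4, slot 4 occupied -> index 5.
Insert 760: h=4, slots 4,5,6 occupied -> index 0.
Insert 81: h=4, slots 4,5,6,0 occupied -> index 1.
Table: [760, 81, ., ., 95, 564, 167]

564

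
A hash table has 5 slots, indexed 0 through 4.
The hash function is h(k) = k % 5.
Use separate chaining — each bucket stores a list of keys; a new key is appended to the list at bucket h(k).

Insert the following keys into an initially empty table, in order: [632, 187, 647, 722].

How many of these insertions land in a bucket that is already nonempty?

3

632 -> bucket 2
187 -> bucket 2 (collision)
647 -> bucket 2 (collision)
722 -> bucket 2 (collision)
Final buckets:
0: -
1: -
2: 632 -> 187 -> 647 -> 722
3: -
4: -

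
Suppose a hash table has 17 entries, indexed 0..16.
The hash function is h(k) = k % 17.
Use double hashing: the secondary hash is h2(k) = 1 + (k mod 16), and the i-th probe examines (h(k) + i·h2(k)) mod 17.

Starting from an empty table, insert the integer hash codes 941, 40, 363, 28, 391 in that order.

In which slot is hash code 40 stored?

15

941: h=6 => slot 6
40: h=6, h2=9, probe 6,15 => slot 15
363: h=6, h2=12, probe 6,1 => slot 1
28: h=11 => slot 11
391: h=0 => slot 0
Table: [391, 363, ∅, ∅, ∅, ∅, 941, ∅, ∅, ∅, ∅, 28, ∅, ∅, ∅, 40, ∅]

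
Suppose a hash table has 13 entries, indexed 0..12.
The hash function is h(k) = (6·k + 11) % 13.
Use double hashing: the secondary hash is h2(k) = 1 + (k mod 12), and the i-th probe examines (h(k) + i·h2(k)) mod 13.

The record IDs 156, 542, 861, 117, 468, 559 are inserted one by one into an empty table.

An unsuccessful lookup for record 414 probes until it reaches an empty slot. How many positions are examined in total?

156: h=11 → slot 11
542: h=0 → slot 0
861: h=3 → slot 3
117: h=11, h2=10, probe 11,8 → slot 8
468: h=11, h2=1, probe 11,12 → slot 12
559: h=11, h2=8, probe 11,6 → slot 6
Table: [542, -, -, 861, -, -, 559, -, 117, -, -, 156, 468]
Lookup 414: h=12, h2=7, probe 12,6,0,7 → slot 7 empty, not found.

4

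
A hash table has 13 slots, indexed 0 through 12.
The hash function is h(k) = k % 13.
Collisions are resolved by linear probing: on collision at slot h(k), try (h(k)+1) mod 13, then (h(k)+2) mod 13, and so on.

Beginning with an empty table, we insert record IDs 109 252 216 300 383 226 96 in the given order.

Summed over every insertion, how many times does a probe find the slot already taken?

11

109 hashes to 5; slot 5 is free -> place at 5.
252 hashes to 5; 5 taken -> place at 6.
216 hashes to 8; slot 8 is free -> place at 8.
300 hashes to 1; slot 1 is free -> place at 1.
383 hashes to 6; 6 taken -> place at 7.
226 hashes to 5; 5,6,7,8 taken -> place at 9.
96 hashes to 5; 5,6,7,8,9 taken -> place at 10.
Table: [—, 300, —, —, —, 109, 252, 383, 216, 226, 96, —, —]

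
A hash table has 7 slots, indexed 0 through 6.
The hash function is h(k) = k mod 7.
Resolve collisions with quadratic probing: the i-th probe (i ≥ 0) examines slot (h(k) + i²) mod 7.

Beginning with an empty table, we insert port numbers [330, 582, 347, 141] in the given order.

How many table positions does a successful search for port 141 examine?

330 hashes to 1; slot 1 is free -> place at 1.
582 hashes to 1; 1 taken -> place at 2.
347 hashes to 4; slot 4 is free -> place at 4.
141 hashes to 1; 1,2 taken -> place at 5.
Table: [∅, 330, 582, ∅, 347, 141, ∅]
Lookup 141: h=1, probe 1,2,5 → found at 5.

3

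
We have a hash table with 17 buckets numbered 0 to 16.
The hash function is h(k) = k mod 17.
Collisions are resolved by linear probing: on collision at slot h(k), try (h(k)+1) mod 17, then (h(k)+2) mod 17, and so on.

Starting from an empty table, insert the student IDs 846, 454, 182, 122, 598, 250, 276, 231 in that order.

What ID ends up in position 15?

250

846 hashes to 13; slot 13 is free → place at 13.
454 hashes to 12; slot 12 is free → place at 12.
182 hashes to 12; 12,13 taken → place at 14.
122 hashes to 3; slot 3 is free → place at 3.
598 hashes to 3; 3 taken → place at 4.
250 hashes to 12; 12,13,14 taken → place at 15.
276 hashes to 4; 4 taken → place at 5.
231 hashes to 10; slot 10 is free → place at 10.
Table: [—, —, —, 122, 598, 276, —, —, —, —, 231, —, 454, 846, 182, 250, —]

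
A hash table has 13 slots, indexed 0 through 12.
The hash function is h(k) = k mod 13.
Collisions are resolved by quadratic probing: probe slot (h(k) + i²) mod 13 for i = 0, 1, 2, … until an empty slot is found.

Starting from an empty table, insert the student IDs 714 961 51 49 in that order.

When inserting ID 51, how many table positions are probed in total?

714 hashes to 12; slot 12 is free => place at 12.
961 hashes to 12; 12 taken => place at 0.
51 hashes to 12; 12,0 taken => place at 3.
49 hashes to 10; slot 10 is free => place at 10.
Table: [961, ., ., 51, ., ., ., ., ., ., 49, ., 714]

3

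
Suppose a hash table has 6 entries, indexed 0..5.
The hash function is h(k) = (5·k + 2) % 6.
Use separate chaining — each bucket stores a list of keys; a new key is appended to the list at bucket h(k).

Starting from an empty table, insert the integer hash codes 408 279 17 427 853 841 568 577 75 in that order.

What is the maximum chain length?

Insert 408: h=2, bucket 2 empty → new chain.
Insert 279: h=5, bucket 5 empty → new chain.
Insert 17: h=3, bucket 3 empty → new chain.
Insert 427: h=1, bucket 1 empty → new chain.
Insert 853: h=1, bucket 1 nonempty → append to chain.
Insert 841: h=1, bucket 1 nonempty → append to chain.
Insert 568: h=4, bucket 4 empty → new chain.
Insert 577: h=1, bucket 1 nonempty → append to chain.
Insert 75: h=5, bucket 5 nonempty → append to chain.
Final buckets:
0: ∅
1: 427 -> 853 -> 841 -> 577
2: 408
3: 17
4: 568
5: 279 -> 75

4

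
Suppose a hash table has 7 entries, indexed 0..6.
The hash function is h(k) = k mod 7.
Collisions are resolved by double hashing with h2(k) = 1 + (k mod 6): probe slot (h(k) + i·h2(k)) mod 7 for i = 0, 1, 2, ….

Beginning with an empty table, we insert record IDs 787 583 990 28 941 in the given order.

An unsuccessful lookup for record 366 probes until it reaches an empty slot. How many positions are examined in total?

4

787: h=3 -> slot 3
583: h=2 -> slot 2
990: h=3, h2=1, probe 3,4 -> slot 4
28: h=0 -> slot 0
941: h=3, h2=6, probe 3,2,1 -> slot 1
Table: [28, 941, 583, 787, 990, ∅, ∅]
Lookup 366: h=2, h2=1, probe 2,3,4,5 → slot 5 empty, not found.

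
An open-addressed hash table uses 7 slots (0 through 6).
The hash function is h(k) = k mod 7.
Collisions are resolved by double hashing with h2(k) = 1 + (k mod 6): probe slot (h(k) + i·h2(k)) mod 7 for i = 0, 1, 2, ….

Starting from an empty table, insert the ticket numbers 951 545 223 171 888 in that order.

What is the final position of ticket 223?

1

Insert 951: h=6, slot 6 empty => index 6.
Insert 545: h=6, h2=6, slot 6 occupied => index 5.
Insert 223: h=6, h2=2, slot 6 occupied => index 1.
Insert 171: h=3, slot 3 empty => index 3.
Insert 888: h=6, h2=1, slot 6 occupied => index 0.
Table: [888, 223, ∅, 171, ∅, 545, 951]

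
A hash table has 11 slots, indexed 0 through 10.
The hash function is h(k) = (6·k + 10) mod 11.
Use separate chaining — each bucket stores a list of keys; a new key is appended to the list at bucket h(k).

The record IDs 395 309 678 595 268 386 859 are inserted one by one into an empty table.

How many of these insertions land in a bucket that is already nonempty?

395 → bucket 4
309 → bucket 5
678 → bucket 8
595 → bucket 5 (collision)
268 → bucket 1
386 → bucket 5 (collision)
859 → bucket 5 (collision)
Final buckets:
0: .
1: 268
2: .
3: .
4: 395
5: 309 -> 595 -> 386 -> 859
6: .
7: .
8: 678
9: .
10: .

3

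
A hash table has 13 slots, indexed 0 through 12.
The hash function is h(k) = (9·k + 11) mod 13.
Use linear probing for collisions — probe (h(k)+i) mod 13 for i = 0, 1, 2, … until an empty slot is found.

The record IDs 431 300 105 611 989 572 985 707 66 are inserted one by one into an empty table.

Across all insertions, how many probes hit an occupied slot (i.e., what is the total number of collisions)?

431: h=3 -> slot 3
300: h=7 -> slot 7
105: h=7, probe 7,8 -> slot 8
611: h=11 -> slot 11
989: h=7, probe 7,8,9 -> slot 9
572: h=11, probe 11,12 -> slot 12
985: h=10 -> slot 10
707: h=4 -> slot 4
66: h=7, probe 7,8,9,10,11,12,0 -> slot 0
Table: [66, -, -, 431, 707, -, -, 300, 105, 989, 985, 611, 572]

10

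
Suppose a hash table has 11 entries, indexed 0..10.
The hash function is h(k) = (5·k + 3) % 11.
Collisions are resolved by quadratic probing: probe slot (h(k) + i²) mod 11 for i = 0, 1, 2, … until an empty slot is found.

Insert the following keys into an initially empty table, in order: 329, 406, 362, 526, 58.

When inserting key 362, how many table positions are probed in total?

329: h=9 => slot 9
406: h=9, probe 9,10 => slot 10
362: h=9, probe 9,10,2 => slot 2
526: h=4 => slot 4
58: h=7 => slot 7
Table: [., ., 362, ., 526, ., ., 58, ., 329, 406]

3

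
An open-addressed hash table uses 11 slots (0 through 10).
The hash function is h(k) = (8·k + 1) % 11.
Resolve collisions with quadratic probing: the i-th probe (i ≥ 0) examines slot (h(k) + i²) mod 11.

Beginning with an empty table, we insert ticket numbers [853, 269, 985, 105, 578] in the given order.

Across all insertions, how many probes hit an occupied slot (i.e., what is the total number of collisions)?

6

853 hashes to 5; slot 5 is free => place at 5.
269 hashes to 8; slot 8 is free => place at 8.
985 hashes to 5; 5 taken => place at 6.
105 hashes to 5; 5,6 taken => place at 9.
578 hashes to 5; 5,6,9 taken => place at 3.
Table: [., ., ., 578, ., 853, 985, ., 269, 105, .]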